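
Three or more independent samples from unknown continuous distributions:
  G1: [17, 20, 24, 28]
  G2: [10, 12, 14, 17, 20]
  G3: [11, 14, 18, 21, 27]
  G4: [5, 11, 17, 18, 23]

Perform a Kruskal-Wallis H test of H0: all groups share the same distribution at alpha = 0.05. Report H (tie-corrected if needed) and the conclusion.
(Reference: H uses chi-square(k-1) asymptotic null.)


Step 1: Combine all N = 19 observations and assign midranks.
sorted (value, group, rank): (5,G4,1), (10,G2,2), (11,G3,3.5), (11,G4,3.5), (12,G2,5), (14,G2,6.5), (14,G3,6.5), (17,G1,9), (17,G2,9), (17,G4,9), (18,G3,11.5), (18,G4,11.5), (20,G1,13.5), (20,G2,13.5), (21,G3,15), (23,G4,16), (24,G1,17), (27,G3,18), (28,G1,19)
Step 2: Sum ranks within each group.
R_1 = 58.5 (n_1 = 4)
R_2 = 36 (n_2 = 5)
R_3 = 54.5 (n_3 = 5)
R_4 = 41 (n_4 = 5)
Step 3: H = 12/(N(N+1)) * sum(R_i^2/n_i) - 3(N+1)
     = 12/(19*20) * (58.5^2/4 + 36^2/5 + 54.5^2/5 + 41^2/5) - 3*20
     = 0.031579 * 2045.01 - 60
     = 4.579342.
Step 4: Ties present; correction factor C = 1 - 48/(19^3 - 19) = 0.992982. Corrected H = 4.579342 / 0.992982 = 4.611705.
Step 5: Under H0, H ~ chi^2(3); p-value = 0.202540.
Step 6: alpha = 0.05. fail to reject H0.

H = 4.6117, df = 3, p = 0.202540, fail to reject H0.


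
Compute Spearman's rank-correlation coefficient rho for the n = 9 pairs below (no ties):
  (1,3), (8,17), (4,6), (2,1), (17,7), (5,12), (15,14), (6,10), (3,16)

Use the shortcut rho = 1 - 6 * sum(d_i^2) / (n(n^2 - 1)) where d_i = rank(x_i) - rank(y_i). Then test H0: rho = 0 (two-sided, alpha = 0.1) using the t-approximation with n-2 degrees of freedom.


Step 1: Rank x and y separately (midranks; no ties here).
rank(x): 1->1, 8->7, 4->4, 2->2, 17->9, 5->5, 15->8, 6->6, 3->3
rank(y): 3->2, 17->9, 6->3, 1->1, 7->4, 12->6, 14->7, 10->5, 16->8
Step 2: d_i = R_x(i) - R_y(i); compute d_i^2.
  (1-2)^2=1, (7-9)^2=4, (4-3)^2=1, (2-1)^2=1, (9-4)^2=25, (5-6)^2=1, (8-7)^2=1, (6-5)^2=1, (3-8)^2=25
sum(d^2) = 60.
Step 3: rho = 1 - 6*60 / (9*(9^2 - 1)) = 1 - 360/720 = 0.500000.
Step 4: Under H0, t = rho * sqrt((n-2)/(1-rho^2)) = 1.5275 ~ t(7).
Step 5: Two-sided p-value from the t-distribution with 7 df = 0.170471.
Step 6: alpha = 0.1. fail to reject H0.

rho = 0.5000, p = 0.170471, fail to reject H0 at alpha = 0.1.


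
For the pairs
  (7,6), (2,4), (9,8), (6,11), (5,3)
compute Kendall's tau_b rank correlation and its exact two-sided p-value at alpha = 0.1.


Step 1: Enumerate the 10 unordered pairs (i,j) with i<j and classify each by sign(x_j-x_i) * sign(y_j-y_i).
  (1,2):dx=-5,dy=-2->C; (1,3):dx=+2,dy=+2->C; (1,4):dx=-1,dy=+5->D; (1,5):dx=-2,dy=-3->C
  (2,3):dx=+7,dy=+4->C; (2,4):dx=+4,dy=+7->C; (2,5):dx=+3,dy=-1->D; (3,4):dx=-3,dy=+3->D
  (3,5):dx=-4,dy=-5->C; (4,5):dx=-1,dy=-8->C
Step 2: C = 7, D = 3, total pairs = 10.
Step 3: tau = (C - D)/(n(n-1)/2) = (7 - 3)/10 = 0.400000.
Step 4: Exact two-sided p-value (enumerate n! = 120 permutations of y under H0): p = 0.483333.
Step 5: alpha = 0.1. fail to reject H0.

tau_b = 0.4000 (C=7, D=3), p = 0.483333, fail to reject H0.


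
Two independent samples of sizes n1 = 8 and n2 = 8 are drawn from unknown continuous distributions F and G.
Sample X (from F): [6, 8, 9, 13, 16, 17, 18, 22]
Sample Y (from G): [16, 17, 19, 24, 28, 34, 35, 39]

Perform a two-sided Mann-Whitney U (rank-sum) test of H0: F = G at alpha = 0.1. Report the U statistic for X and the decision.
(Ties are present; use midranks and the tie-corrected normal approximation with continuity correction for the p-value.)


Step 1: Combine and sort all 16 observations; assign midranks.
sorted (value, group): (6,X), (8,X), (9,X), (13,X), (16,X), (16,Y), (17,X), (17,Y), (18,X), (19,Y), (22,X), (24,Y), (28,Y), (34,Y), (35,Y), (39,Y)
ranks: 6->1, 8->2, 9->3, 13->4, 16->5.5, 16->5.5, 17->7.5, 17->7.5, 18->9, 19->10, 22->11, 24->12, 28->13, 34->14, 35->15, 39->16
Step 2: Rank sum for X: R1 = 1 + 2 + 3 + 4 + 5.5 + 7.5 + 9 + 11 = 43.
Step 3: U_X = R1 - n1(n1+1)/2 = 43 - 8*9/2 = 43 - 36 = 7.
       U_Y = n1*n2 - U_X = 64 - 7 = 57.
Step 4: Ties are present, so use the tie-corrected normal approximation (with continuity correction) for the p-value.
Step 5: p-value = 0.009972; compare to alpha = 0.1. reject H0.

U_X = 7, p = 0.009972, reject H0 at alpha = 0.1.


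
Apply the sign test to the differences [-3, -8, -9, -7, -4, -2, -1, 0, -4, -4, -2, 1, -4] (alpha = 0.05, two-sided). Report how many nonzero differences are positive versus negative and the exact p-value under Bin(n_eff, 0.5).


Step 1: Discard zero differences. Original n = 13; n_eff = number of nonzero differences = 12.
Nonzero differences (with sign): -3, -8, -9, -7, -4, -2, -1, -4, -4, -2, +1, -4
Step 2: Count signs: positive = 1, negative = 11.
Step 3: Under H0: P(positive) = 0.5, so the number of positives S ~ Bin(12, 0.5).
Step 4: Two-sided exact p-value = sum of Bin(12,0.5) probabilities at or below the observed probability = 0.006348.
Step 5: alpha = 0.05. reject H0.

n_eff = 12, pos = 1, neg = 11, p = 0.006348, reject H0.


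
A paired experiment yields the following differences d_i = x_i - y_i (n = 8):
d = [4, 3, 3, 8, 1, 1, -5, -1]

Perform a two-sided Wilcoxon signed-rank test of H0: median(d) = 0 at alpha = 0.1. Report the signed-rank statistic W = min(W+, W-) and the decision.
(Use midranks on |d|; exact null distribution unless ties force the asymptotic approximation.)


Step 1: Drop any zero differences (none here) and take |d_i|.
|d| = [4, 3, 3, 8, 1, 1, 5, 1]
Step 2: Midrank |d_i| (ties get averaged ranks).
ranks: |4|->6, |3|->4.5, |3|->4.5, |8|->8, |1|->2, |1|->2, |5|->7, |1|->2
Step 3: Attach original signs; sum ranks with positive sign and with negative sign.
W+ = 6 + 4.5 + 4.5 + 8 + 2 + 2 = 27
W- = 7 + 2 = 9
(Check: W+ + W- = 36 should equal n(n+1)/2 = 36.)
Step 4: Test statistic W = min(W+, W-) = 9.
Step 5: Ties in |d|, so use the tie-corrected normal approximation.
        E[W] = n(n+1)/4 = 8*9/4 = 18.
        Tie groups: |d|=1 (t=3), |d|=3 (t=2); sum(t^3 - t) = 30.
        Var[W] = n(n+1)(2n+1)/24 - sum(t^3-t)/48 = 1224/24 - 30/48 = 50.375.
        z = (W - E[W]) / sqrt(Var[W]) = (9 - 18) / 7.0975 = -1.2680.
        Two-sided p = 2*Phi(z) = 0.204782.
Step 6: alpha = 0.1. fail to reject H0.

W+ = 27, W- = 9, W = min = 9, p = 0.204782, fail to reject H0.


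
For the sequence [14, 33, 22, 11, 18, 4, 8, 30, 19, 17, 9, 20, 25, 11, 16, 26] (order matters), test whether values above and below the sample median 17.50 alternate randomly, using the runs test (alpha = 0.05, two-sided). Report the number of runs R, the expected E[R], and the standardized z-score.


Step 1: Compute median = 17.50; label A = above, B = below.
Labels in order: BAABABBAABBAABBA  (n_A = 8, n_B = 8)
Step 2: Count runs R = 10.
Step 3: Under H0 (random ordering), E[R] = 2*n_A*n_B/(n_A+n_B) + 1 = 2*8*8/16 + 1 = 9.0000.
        Var[R] = 2*n_A*n_B*(2*n_A*n_B - n_A - n_B) / ((n_A+n_B)^2 * (n_A+n_B-1)) = 14336/3840 = 3.7333.
        SD[R] = 1.9322.
Step 4: Continuity-corrected z = (R - 0.5 - E[R]) / SD[R] = (10 - 0.5 - 9.0000) / 1.9322 = 0.2588.
Step 5: Two-sided p-value via normal approximation = 2*(1 - Phi(|z|)) = 0.795809.
Step 6: alpha = 0.05. fail to reject H0.

R = 10, z = 0.2588, p = 0.795809, fail to reject H0.


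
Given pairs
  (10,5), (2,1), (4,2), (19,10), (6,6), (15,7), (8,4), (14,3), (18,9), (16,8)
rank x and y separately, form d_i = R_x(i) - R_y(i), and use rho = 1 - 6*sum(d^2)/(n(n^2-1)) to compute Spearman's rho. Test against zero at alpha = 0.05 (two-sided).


Step 1: Rank x and y separately (midranks; no ties here).
rank(x): 10->5, 2->1, 4->2, 19->10, 6->3, 15->7, 8->4, 14->6, 18->9, 16->8
rank(y): 5->5, 1->1, 2->2, 10->10, 6->6, 7->7, 4->4, 3->3, 9->9, 8->8
Step 2: d_i = R_x(i) - R_y(i); compute d_i^2.
  (5-5)^2=0, (1-1)^2=0, (2-2)^2=0, (10-10)^2=0, (3-6)^2=9, (7-7)^2=0, (4-4)^2=0, (6-3)^2=9, (9-9)^2=0, (8-8)^2=0
sum(d^2) = 18.
Step 3: rho = 1 - 6*18 / (10*(10^2 - 1)) = 1 - 108/990 = 0.890909.
Step 4: Under H0, t = rho * sqrt((n-2)/(1-rho^2)) = 5.5482 ~ t(8).
Step 5: Two-sided p-value from the t-distribution with 8 df = 0.000542.
Step 6: alpha = 0.05. reject H0.

rho = 0.8909, p = 0.000542, reject H0 at alpha = 0.05.


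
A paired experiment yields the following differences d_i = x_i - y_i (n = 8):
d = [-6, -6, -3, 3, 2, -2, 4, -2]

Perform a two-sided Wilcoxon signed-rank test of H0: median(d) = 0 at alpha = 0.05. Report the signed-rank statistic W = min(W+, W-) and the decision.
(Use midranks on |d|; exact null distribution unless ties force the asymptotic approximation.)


Step 1: Drop any zero differences (none here) and take |d_i|.
|d| = [6, 6, 3, 3, 2, 2, 4, 2]
Step 2: Midrank |d_i| (ties get averaged ranks).
ranks: |6|->7.5, |6|->7.5, |3|->4.5, |3|->4.5, |2|->2, |2|->2, |4|->6, |2|->2
Step 3: Attach original signs; sum ranks with positive sign and with negative sign.
W+ = 4.5 + 2 + 6 = 12.5
W- = 7.5 + 7.5 + 4.5 + 2 + 2 = 23.5
(Check: W+ + W- = 36 should equal n(n+1)/2 = 36.)
Step 4: Test statistic W = min(W+, W-) = 12.5.
Step 5: Ties in |d|, so use the tie-corrected normal approximation.
        E[W] = n(n+1)/4 = 8*9/4 = 18.
        Tie groups: |d|=2 (t=3), |d|=3 (t=2), |d|=6 (t=2); sum(t^3 - t) = 36.
        Var[W] = n(n+1)(2n+1)/24 - sum(t^3-t)/48 = 1224/24 - 36/48 = 50.25.
        z = (W - E[W]) / sqrt(Var[W]) = (12.5 - 18) / 7.0887 = -0.7759.
        Two-sided p = 2*Phi(z) = 0.437820.
Step 6: alpha = 0.05. fail to reject H0.

W+ = 12.5, W- = 23.5, W = min = 12.5, p = 0.437820, fail to reject H0.


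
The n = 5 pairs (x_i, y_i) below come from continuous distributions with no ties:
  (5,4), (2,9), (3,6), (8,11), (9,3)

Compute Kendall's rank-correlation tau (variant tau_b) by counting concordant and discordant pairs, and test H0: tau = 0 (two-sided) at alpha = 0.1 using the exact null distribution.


Step 1: Enumerate the 10 unordered pairs (i,j) with i<j and classify each by sign(x_j-x_i) * sign(y_j-y_i).
  (1,2):dx=-3,dy=+5->D; (1,3):dx=-2,dy=+2->D; (1,4):dx=+3,dy=+7->C; (1,5):dx=+4,dy=-1->D
  (2,3):dx=+1,dy=-3->D; (2,4):dx=+6,dy=+2->C; (2,5):dx=+7,dy=-6->D; (3,4):dx=+5,dy=+5->C
  (3,5):dx=+6,dy=-3->D; (4,5):dx=+1,dy=-8->D
Step 2: C = 3, D = 7, total pairs = 10.
Step 3: tau = (C - D)/(n(n-1)/2) = (3 - 7)/10 = -0.400000.
Step 4: Exact two-sided p-value (enumerate n! = 120 permutations of y under H0): p = 0.483333.
Step 5: alpha = 0.1. fail to reject H0.

tau_b = -0.4000 (C=3, D=7), p = 0.483333, fail to reject H0.


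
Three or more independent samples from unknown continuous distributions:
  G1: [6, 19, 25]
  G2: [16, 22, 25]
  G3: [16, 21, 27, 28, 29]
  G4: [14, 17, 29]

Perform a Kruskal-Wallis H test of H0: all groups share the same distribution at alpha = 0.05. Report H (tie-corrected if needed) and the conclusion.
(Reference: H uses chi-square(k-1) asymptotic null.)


Step 1: Combine all N = 14 observations and assign midranks.
sorted (value, group, rank): (6,G1,1), (14,G4,2), (16,G2,3.5), (16,G3,3.5), (17,G4,5), (19,G1,6), (21,G3,7), (22,G2,8), (25,G1,9.5), (25,G2,9.5), (27,G3,11), (28,G3,12), (29,G3,13.5), (29,G4,13.5)
Step 2: Sum ranks within each group.
R_1 = 16.5 (n_1 = 3)
R_2 = 21 (n_2 = 3)
R_3 = 47 (n_3 = 5)
R_4 = 20.5 (n_4 = 3)
Step 3: H = 12/(N(N+1)) * sum(R_i^2/n_i) - 3(N+1)
     = 12/(14*15) * (16.5^2/3 + 21^2/3 + 47^2/5 + 20.5^2/3) - 3*15
     = 0.057143 * 819.633 - 45
     = 1.836190.
Step 4: Ties present; correction factor C = 1 - 18/(14^3 - 14) = 0.993407. Corrected H = 1.836190 / 0.993407 = 1.848378.
Step 5: Under H0, H ~ chi^2(3); p-value = 0.604464.
Step 6: alpha = 0.05. fail to reject H0.

H = 1.8484, df = 3, p = 0.604464, fail to reject H0.


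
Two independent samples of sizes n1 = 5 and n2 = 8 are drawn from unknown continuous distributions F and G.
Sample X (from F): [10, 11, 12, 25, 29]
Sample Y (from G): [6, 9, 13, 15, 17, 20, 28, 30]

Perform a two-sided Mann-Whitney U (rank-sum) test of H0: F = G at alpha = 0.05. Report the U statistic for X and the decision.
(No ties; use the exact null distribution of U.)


Step 1: Combine and sort all 13 observations; assign midranks.
sorted (value, group): (6,Y), (9,Y), (10,X), (11,X), (12,X), (13,Y), (15,Y), (17,Y), (20,Y), (25,X), (28,Y), (29,X), (30,Y)
ranks: 6->1, 9->2, 10->3, 11->4, 12->5, 13->6, 15->7, 17->8, 20->9, 25->10, 28->11, 29->12, 30->13
Step 2: Rank sum for X: R1 = 3 + 4 + 5 + 10 + 12 = 34.
Step 3: U_X = R1 - n1(n1+1)/2 = 34 - 5*6/2 = 34 - 15 = 19.
       U_Y = n1*n2 - U_X = 40 - 19 = 21.
Step 4: No ties, so the exact null distribution of U (based on enumerating the C(13,5) = 1287 equally likely rank assignments) gives the two-sided p-value.
Step 5: p-value = 0.943279; compare to alpha = 0.05. fail to reject H0.

U_X = 19, p = 0.943279, fail to reject H0 at alpha = 0.05.


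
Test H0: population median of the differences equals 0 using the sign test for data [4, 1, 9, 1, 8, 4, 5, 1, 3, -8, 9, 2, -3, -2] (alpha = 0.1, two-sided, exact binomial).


Step 1: Discard zero differences. Original n = 14; n_eff = number of nonzero differences = 14.
Nonzero differences (with sign): +4, +1, +9, +1, +8, +4, +5, +1, +3, -8, +9, +2, -3, -2
Step 2: Count signs: positive = 11, negative = 3.
Step 3: Under H0: P(positive) = 0.5, so the number of positives S ~ Bin(14, 0.5).
Step 4: Two-sided exact p-value = sum of Bin(14,0.5) probabilities at or below the observed probability = 0.057373.
Step 5: alpha = 0.1. reject H0.

n_eff = 14, pos = 11, neg = 3, p = 0.057373, reject H0.


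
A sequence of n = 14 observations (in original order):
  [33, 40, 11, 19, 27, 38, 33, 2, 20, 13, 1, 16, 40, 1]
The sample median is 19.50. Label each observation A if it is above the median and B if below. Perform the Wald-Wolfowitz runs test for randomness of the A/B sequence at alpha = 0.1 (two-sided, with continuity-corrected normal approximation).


Step 1: Compute median = 19.50; label A = above, B = below.
Labels in order: AABBAAABABBBAB  (n_A = 7, n_B = 7)
Step 2: Count runs R = 8.
Step 3: Under H0 (random ordering), E[R] = 2*n_A*n_B/(n_A+n_B) + 1 = 2*7*7/14 + 1 = 8.0000.
        Var[R] = 2*n_A*n_B*(2*n_A*n_B - n_A - n_B) / ((n_A+n_B)^2 * (n_A+n_B-1)) = 8232/2548 = 3.2308.
        SD[R] = 1.7974.
Step 4: R = E[R], so z = 0 with no continuity correction.
Step 5: Two-sided p-value via normal approximation = 2*(1 - Phi(|z|)) = 1.000000.
Step 6: alpha = 0.1. fail to reject H0.

R = 8, z = 0.0000, p = 1.000000, fail to reject H0.


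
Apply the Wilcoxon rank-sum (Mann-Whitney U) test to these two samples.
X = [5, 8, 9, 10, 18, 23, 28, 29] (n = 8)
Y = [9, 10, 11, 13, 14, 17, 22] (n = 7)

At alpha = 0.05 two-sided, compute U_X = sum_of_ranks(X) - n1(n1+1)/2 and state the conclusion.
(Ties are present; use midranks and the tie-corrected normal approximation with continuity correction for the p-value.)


Step 1: Combine and sort all 15 observations; assign midranks.
sorted (value, group): (5,X), (8,X), (9,X), (9,Y), (10,X), (10,Y), (11,Y), (13,Y), (14,Y), (17,Y), (18,X), (22,Y), (23,X), (28,X), (29,X)
ranks: 5->1, 8->2, 9->3.5, 9->3.5, 10->5.5, 10->5.5, 11->7, 13->8, 14->9, 17->10, 18->11, 22->12, 23->13, 28->14, 29->15
Step 2: Rank sum for X: R1 = 1 + 2 + 3.5 + 5.5 + 11 + 13 + 14 + 15 = 65.
Step 3: U_X = R1 - n1(n1+1)/2 = 65 - 8*9/2 = 65 - 36 = 29.
       U_Y = n1*n2 - U_X = 56 - 29 = 27.
Step 4: Ties are present, so use the tie-corrected normal approximation (with continuity correction) for the p-value.
Step 5: p-value = 0.953775; compare to alpha = 0.05. fail to reject H0.

U_X = 29, p = 0.953775, fail to reject H0 at alpha = 0.05.


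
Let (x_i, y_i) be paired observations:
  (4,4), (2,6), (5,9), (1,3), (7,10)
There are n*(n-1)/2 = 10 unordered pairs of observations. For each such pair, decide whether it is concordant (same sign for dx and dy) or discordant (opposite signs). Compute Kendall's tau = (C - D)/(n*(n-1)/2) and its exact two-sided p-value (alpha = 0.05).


Step 1: Enumerate the 10 unordered pairs (i,j) with i<j and classify each by sign(x_j-x_i) * sign(y_j-y_i).
  (1,2):dx=-2,dy=+2->D; (1,3):dx=+1,dy=+5->C; (1,4):dx=-3,dy=-1->C; (1,5):dx=+3,dy=+6->C
  (2,3):dx=+3,dy=+3->C; (2,4):dx=-1,dy=-3->C; (2,5):dx=+5,dy=+4->C; (3,4):dx=-4,dy=-6->C
  (3,5):dx=+2,dy=+1->C; (4,5):dx=+6,dy=+7->C
Step 2: C = 9, D = 1, total pairs = 10.
Step 3: tau = (C - D)/(n(n-1)/2) = (9 - 1)/10 = 0.800000.
Step 4: Exact two-sided p-value (enumerate n! = 120 permutations of y under H0): p = 0.083333.
Step 5: alpha = 0.05. fail to reject H0.

tau_b = 0.8000 (C=9, D=1), p = 0.083333, fail to reject H0.


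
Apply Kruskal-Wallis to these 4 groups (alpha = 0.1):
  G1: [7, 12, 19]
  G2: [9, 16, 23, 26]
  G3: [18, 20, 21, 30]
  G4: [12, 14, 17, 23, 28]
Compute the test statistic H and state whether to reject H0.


Step 1: Combine all N = 16 observations and assign midranks.
sorted (value, group, rank): (7,G1,1), (9,G2,2), (12,G1,3.5), (12,G4,3.5), (14,G4,5), (16,G2,6), (17,G4,7), (18,G3,8), (19,G1,9), (20,G3,10), (21,G3,11), (23,G2,12.5), (23,G4,12.5), (26,G2,14), (28,G4,15), (30,G3,16)
Step 2: Sum ranks within each group.
R_1 = 13.5 (n_1 = 3)
R_2 = 34.5 (n_2 = 4)
R_3 = 45 (n_3 = 4)
R_4 = 43 (n_4 = 5)
Step 3: H = 12/(N(N+1)) * sum(R_i^2/n_i) - 3(N+1)
     = 12/(16*17) * (13.5^2/3 + 34.5^2/4 + 45^2/4 + 43^2/5) - 3*17
     = 0.044118 * 1234.36 - 51
     = 3.457169.
Step 4: Ties present; correction factor C = 1 - 12/(16^3 - 16) = 0.997059. Corrected H = 3.457169 / 0.997059 = 3.467367.
Step 5: Under H0, H ~ chi^2(3); p-value = 0.325019.
Step 6: alpha = 0.1. fail to reject H0.

H = 3.4674, df = 3, p = 0.325019, fail to reject H0.


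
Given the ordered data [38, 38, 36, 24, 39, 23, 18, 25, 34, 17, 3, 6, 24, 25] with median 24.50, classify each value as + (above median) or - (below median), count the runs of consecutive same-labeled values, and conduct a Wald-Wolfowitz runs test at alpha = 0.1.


Step 1: Compute median = 24.50; label A = above, B = below.
Labels in order: AAABABBAABBBBA  (n_A = 7, n_B = 7)
Step 2: Count runs R = 7.
Step 3: Under H0 (random ordering), E[R] = 2*n_A*n_B/(n_A+n_B) + 1 = 2*7*7/14 + 1 = 8.0000.
        Var[R] = 2*n_A*n_B*(2*n_A*n_B - n_A - n_B) / ((n_A+n_B)^2 * (n_A+n_B-1)) = 8232/2548 = 3.2308.
        SD[R] = 1.7974.
Step 4: Continuity-corrected z = (R + 0.5 - E[R]) / SD[R] = (7 + 0.5 - 8.0000) / 1.7974 = -0.2782.
Step 5: Two-sided p-value via normal approximation = 2*(1 - Phi(|z|)) = 0.780879.
Step 6: alpha = 0.1. fail to reject H0.

R = 7, z = -0.2782, p = 0.780879, fail to reject H0.


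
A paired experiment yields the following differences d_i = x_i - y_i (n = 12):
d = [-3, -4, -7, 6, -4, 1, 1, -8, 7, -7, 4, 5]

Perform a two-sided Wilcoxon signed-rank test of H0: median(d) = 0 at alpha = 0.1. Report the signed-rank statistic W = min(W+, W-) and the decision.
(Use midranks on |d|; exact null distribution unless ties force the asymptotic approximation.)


Step 1: Drop any zero differences (none here) and take |d_i|.
|d| = [3, 4, 7, 6, 4, 1, 1, 8, 7, 7, 4, 5]
Step 2: Midrank |d_i| (ties get averaged ranks).
ranks: |3|->3, |4|->5, |7|->10, |6|->8, |4|->5, |1|->1.5, |1|->1.5, |8|->12, |7|->10, |7|->10, |4|->5, |5|->7
Step 3: Attach original signs; sum ranks with positive sign and with negative sign.
W+ = 8 + 1.5 + 1.5 + 10 + 5 + 7 = 33
W- = 3 + 5 + 10 + 5 + 12 + 10 = 45
(Check: W+ + W- = 78 should equal n(n+1)/2 = 78.)
Step 4: Test statistic W = min(W+, W-) = 33.
Step 5: Ties in |d|, so use the tie-corrected normal approximation.
        E[W] = n(n+1)/4 = 12*13/4 = 39.
        Tie groups: |d|=1 (t=2), |d|=4 (t=3), |d|=7 (t=3); sum(t^3 - t) = 54.
        Var[W] = n(n+1)(2n+1)/24 - sum(t^3-t)/48 = 3900/24 - 54/48 = 161.375.
        z = (W - E[W]) / sqrt(Var[W]) = (33 - 39) / 12.7033 = -0.4723.
        Two-sided p = 2*Phi(z) = 0.636701.
Step 6: alpha = 0.1. fail to reject H0.

W+ = 33, W- = 45, W = min = 33, p = 0.636701, fail to reject H0.


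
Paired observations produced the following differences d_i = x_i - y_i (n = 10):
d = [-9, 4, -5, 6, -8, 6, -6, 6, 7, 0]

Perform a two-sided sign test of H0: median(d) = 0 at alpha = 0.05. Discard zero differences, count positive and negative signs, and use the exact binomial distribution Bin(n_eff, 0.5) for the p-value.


Step 1: Discard zero differences. Original n = 10; n_eff = number of nonzero differences = 9.
Nonzero differences (with sign): -9, +4, -5, +6, -8, +6, -6, +6, +7
Step 2: Count signs: positive = 5, negative = 4.
Step 3: Under H0: P(positive) = 0.5, so the number of positives S ~ Bin(9, 0.5).
Step 4: Two-sided exact p-value = sum of Bin(9,0.5) probabilities at or below the observed probability = 1.000000.
Step 5: alpha = 0.05. fail to reject H0.

n_eff = 9, pos = 5, neg = 4, p = 1.000000, fail to reject H0.


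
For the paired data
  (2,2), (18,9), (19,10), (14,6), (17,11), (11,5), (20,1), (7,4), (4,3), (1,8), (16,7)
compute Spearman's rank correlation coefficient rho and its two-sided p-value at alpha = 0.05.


Step 1: Rank x and y separately (midranks; no ties here).
rank(x): 2->2, 18->9, 19->10, 14->6, 17->8, 11->5, 20->11, 7->4, 4->3, 1->1, 16->7
rank(y): 2->2, 9->9, 10->10, 6->6, 11->11, 5->5, 1->1, 4->4, 3->3, 8->8, 7->7
Step 2: d_i = R_x(i) - R_y(i); compute d_i^2.
  (2-2)^2=0, (9-9)^2=0, (10-10)^2=0, (6-6)^2=0, (8-11)^2=9, (5-5)^2=0, (11-1)^2=100, (4-4)^2=0, (3-3)^2=0, (1-8)^2=49, (7-7)^2=0
sum(d^2) = 158.
Step 3: rho = 1 - 6*158 / (11*(11^2 - 1)) = 1 - 948/1320 = 0.281818.
Step 4: Under H0, t = rho * sqrt((n-2)/(1-rho^2)) = 0.8812 ~ t(9).
Step 5: Two-sided p-value from the t-distribution with 9 df = 0.401145.
Step 6: alpha = 0.05. fail to reject H0.

rho = 0.2818, p = 0.401145, fail to reject H0 at alpha = 0.05.


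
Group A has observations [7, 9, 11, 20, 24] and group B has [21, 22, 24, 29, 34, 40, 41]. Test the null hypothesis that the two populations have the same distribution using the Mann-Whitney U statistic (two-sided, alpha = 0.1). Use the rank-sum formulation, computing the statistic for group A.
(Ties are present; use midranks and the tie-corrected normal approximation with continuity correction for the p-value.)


Step 1: Combine and sort all 12 observations; assign midranks.
sorted (value, group): (7,X), (9,X), (11,X), (20,X), (21,Y), (22,Y), (24,X), (24,Y), (29,Y), (34,Y), (40,Y), (41,Y)
ranks: 7->1, 9->2, 11->3, 20->4, 21->5, 22->6, 24->7.5, 24->7.5, 29->9, 34->10, 40->11, 41->12
Step 2: Rank sum for X: R1 = 1 + 2 + 3 + 4 + 7.5 = 17.5.
Step 3: U_X = R1 - n1(n1+1)/2 = 17.5 - 5*6/2 = 17.5 - 15 = 2.5.
       U_Y = n1*n2 - U_X = 35 - 2.5 = 32.5.
Step 4: Ties are present, so use the tie-corrected normal approximation (with continuity correction) for the p-value.
Step 5: p-value = 0.018328; compare to alpha = 0.1. reject H0.

U_X = 2.5, p = 0.018328, reject H0 at alpha = 0.1.


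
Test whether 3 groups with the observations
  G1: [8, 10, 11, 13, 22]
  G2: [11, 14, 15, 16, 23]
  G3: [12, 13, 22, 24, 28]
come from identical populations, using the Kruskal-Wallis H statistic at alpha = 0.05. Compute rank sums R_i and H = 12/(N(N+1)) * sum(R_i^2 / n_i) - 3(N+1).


Step 1: Combine all N = 15 observations and assign midranks.
sorted (value, group, rank): (8,G1,1), (10,G1,2), (11,G1,3.5), (11,G2,3.5), (12,G3,5), (13,G1,6.5), (13,G3,6.5), (14,G2,8), (15,G2,9), (16,G2,10), (22,G1,11.5), (22,G3,11.5), (23,G2,13), (24,G3,14), (28,G3,15)
Step 2: Sum ranks within each group.
R_1 = 24.5 (n_1 = 5)
R_2 = 43.5 (n_2 = 5)
R_3 = 52 (n_3 = 5)
Step 3: H = 12/(N(N+1)) * sum(R_i^2/n_i) - 3(N+1)
     = 12/(15*16) * (24.5^2/5 + 43.5^2/5 + 52^2/5) - 3*16
     = 0.050000 * 1039.3 - 48
     = 3.965000.
Step 4: Ties present; correction factor C = 1 - 18/(15^3 - 15) = 0.994643. Corrected H = 3.965000 / 0.994643 = 3.986355.
Step 5: Under H0, H ~ chi^2(2); p-value = 0.136262.
Step 6: alpha = 0.05. fail to reject H0.

H = 3.9864, df = 2, p = 0.136262, fail to reject H0.


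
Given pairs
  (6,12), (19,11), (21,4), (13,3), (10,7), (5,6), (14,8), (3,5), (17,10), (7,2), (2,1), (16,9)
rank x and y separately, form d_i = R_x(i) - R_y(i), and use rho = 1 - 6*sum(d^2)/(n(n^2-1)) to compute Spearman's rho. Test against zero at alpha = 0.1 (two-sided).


Step 1: Rank x and y separately (midranks; no ties here).
rank(x): 6->4, 19->11, 21->12, 13->7, 10->6, 5->3, 14->8, 3->2, 17->10, 7->5, 2->1, 16->9
rank(y): 12->12, 11->11, 4->4, 3->3, 7->7, 6->6, 8->8, 5->5, 10->10, 2->2, 1->1, 9->9
Step 2: d_i = R_x(i) - R_y(i); compute d_i^2.
  (4-12)^2=64, (11-11)^2=0, (12-4)^2=64, (7-3)^2=16, (6-7)^2=1, (3-6)^2=9, (8-8)^2=0, (2-5)^2=9, (10-10)^2=0, (5-2)^2=9, (1-1)^2=0, (9-9)^2=0
sum(d^2) = 172.
Step 3: rho = 1 - 6*172 / (12*(12^2 - 1)) = 1 - 1032/1716 = 0.398601.
Step 4: Under H0, t = rho * sqrt((n-2)/(1-rho^2)) = 1.3744 ~ t(10).
Step 5: Two-sided p-value from the t-distribution with 10 df = 0.199335.
Step 6: alpha = 0.1. fail to reject H0.

rho = 0.3986, p = 0.199335, fail to reject H0 at alpha = 0.1.


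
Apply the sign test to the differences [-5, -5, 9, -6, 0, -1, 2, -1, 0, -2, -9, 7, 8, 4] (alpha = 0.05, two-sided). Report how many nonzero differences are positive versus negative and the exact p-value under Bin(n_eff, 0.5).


Step 1: Discard zero differences. Original n = 14; n_eff = number of nonzero differences = 12.
Nonzero differences (with sign): -5, -5, +9, -6, -1, +2, -1, -2, -9, +7, +8, +4
Step 2: Count signs: positive = 5, negative = 7.
Step 3: Under H0: P(positive) = 0.5, so the number of positives S ~ Bin(12, 0.5).
Step 4: Two-sided exact p-value = sum of Bin(12,0.5) probabilities at or below the observed probability = 0.774414.
Step 5: alpha = 0.05. fail to reject H0.

n_eff = 12, pos = 5, neg = 7, p = 0.774414, fail to reject H0.


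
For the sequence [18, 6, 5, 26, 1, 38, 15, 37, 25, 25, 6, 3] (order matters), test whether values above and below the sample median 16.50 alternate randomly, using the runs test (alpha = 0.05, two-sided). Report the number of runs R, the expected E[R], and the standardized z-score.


Step 1: Compute median = 16.50; label A = above, B = below.
Labels in order: ABBABABAAABB  (n_A = 6, n_B = 6)
Step 2: Count runs R = 8.
Step 3: Under H0 (random ordering), E[R] = 2*n_A*n_B/(n_A+n_B) + 1 = 2*6*6/12 + 1 = 7.0000.
        Var[R] = 2*n_A*n_B*(2*n_A*n_B - n_A - n_B) / ((n_A+n_B)^2 * (n_A+n_B-1)) = 4320/1584 = 2.7273.
        SD[R] = 1.6514.
Step 4: Continuity-corrected z = (R - 0.5 - E[R]) / SD[R] = (8 - 0.5 - 7.0000) / 1.6514 = 0.3028.
Step 5: Two-sided p-value via normal approximation = 2*(1 - Phi(|z|)) = 0.762069.
Step 6: alpha = 0.05. fail to reject H0.

R = 8, z = 0.3028, p = 0.762069, fail to reject H0.


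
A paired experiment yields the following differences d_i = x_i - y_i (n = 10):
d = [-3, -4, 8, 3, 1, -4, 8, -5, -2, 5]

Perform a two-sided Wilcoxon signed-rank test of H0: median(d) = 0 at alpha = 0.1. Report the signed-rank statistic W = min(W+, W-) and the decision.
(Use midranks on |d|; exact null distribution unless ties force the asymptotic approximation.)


Step 1: Drop any zero differences (none here) and take |d_i|.
|d| = [3, 4, 8, 3, 1, 4, 8, 5, 2, 5]
Step 2: Midrank |d_i| (ties get averaged ranks).
ranks: |3|->3.5, |4|->5.5, |8|->9.5, |3|->3.5, |1|->1, |4|->5.5, |8|->9.5, |5|->7.5, |2|->2, |5|->7.5
Step 3: Attach original signs; sum ranks with positive sign and with negative sign.
W+ = 9.5 + 3.5 + 1 + 9.5 + 7.5 = 31
W- = 3.5 + 5.5 + 5.5 + 7.5 + 2 = 24
(Check: W+ + W- = 55 should equal n(n+1)/2 = 55.)
Step 4: Test statistic W = min(W+, W-) = 24.
Step 5: Ties in |d|, so use the tie-corrected normal approximation.
        E[W] = n(n+1)/4 = 10*11/4 = 27.5.
        Tie groups: |d|=3 (t=2), |d|=4 (t=2), |d|=5 (t=2), |d|=8 (t=2); sum(t^3 - t) = 24.
        Var[W] = n(n+1)(2n+1)/24 - sum(t^3-t)/48 = 2310/24 - 24/48 = 95.75.
        z = (W - E[W]) / sqrt(Var[W]) = (24 - 27.5) / 9.7852 = -0.3577.
        Two-sided p = 2*Phi(z) = 0.720580.
Step 6: alpha = 0.1. fail to reject H0.

W+ = 31, W- = 24, W = min = 24, p = 0.720580, fail to reject H0.


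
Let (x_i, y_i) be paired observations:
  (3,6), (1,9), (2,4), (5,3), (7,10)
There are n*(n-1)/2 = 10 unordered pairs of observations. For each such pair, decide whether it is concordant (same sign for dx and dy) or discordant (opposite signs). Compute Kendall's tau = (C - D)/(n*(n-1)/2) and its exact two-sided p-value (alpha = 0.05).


Step 1: Enumerate the 10 unordered pairs (i,j) with i<j and classify each by sign(x_j-x_i) * sign(y_j-y_i).
  (1,2):dx=-2,dy=+3->D; (1,3):dx=-1,dy=-2->C; (1,4):dx=+2,dy=-3->D; (1,5):dx=+4,dy=+4->C
  (2,3):dx=+1,dy=-5->D; (2,4):dx=+4,dy=-6->D; (2,5):dx=+6,dy=+1->C; (3,4):dx=+3,dy=-1->D
  (3,5):dx=+5,dy=+6->C; (4,5):dx=+2,dy=+7->C
Step 2: C = 5, D = 5, total pairs = 10.
Step 3: tau = (C - D)/(n(n-1)/2) = (5 - 5)/10 = 0.000000.
Step 4: Exact two-sided p-value (enumerate n! = 120 permutations of y under H0): p = 1.000000.
Step 5: alpha = 0.05. fail to reject H0.

tau_b = 0.0000 (C=5, D=5), p = 1.000000, fail to reject H0.


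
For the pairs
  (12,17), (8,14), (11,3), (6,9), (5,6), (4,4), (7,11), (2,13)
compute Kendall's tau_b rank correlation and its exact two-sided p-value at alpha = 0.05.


Step 1: Enumerate the 28 unordered pairs (i,j) with i<j and classify each by sign(x_j-x_i) * sign(y_j-y_i).
  (1,2):dx=-4,dy=-3->C; (1,3):dx=-1,dy=-14->C; (1,4):dx=-6,dy=-8->C; (1,5):dx=-7,dy=-11->C
  (1,6):dx=-8,dy=-13->C; (1,7):dx=-5,dy=-6->C; (1,8):dx=-10,dy=-4->C; (2,3):dx=+3,dy=-11->D
  (2,4):dx=-2,dy=-5->C; (2,5):dx=-3,dy=-8->C; (2,6):dx=-4,dy=-10->C; (2,7):dx=-1,dy=-3->C
  (2,8):dx=-6,dy=-1->C; (3,4):dx=-5,dy=+6->D; (3,5):dx=-6,dy=+3->D; (3,6):dx=-7,dy=+1->D
  (3,7):dx=-4,dy=+8->D; (3,8):dx=-9,dy=+10->D; (4,5):dx=-1,dy=-3->C; (4,6):dx=-2,dy=-5->C
  (4,7):dx=+1,dy=+2->C; (4,8):dx=-4,dy=+4->D; (5,6):dx=-1,dy=-2->C; (5,7):dx=+2,dy=+5->C
  (5,8):dx=-3,dy=+7->D; (6,7):dx=+3,dy=+7->C; (6,8):dx=-2,dy=+9->D; (7,8):dx=-5,dy=+2->D
Step 2: C = 18, D = 10, total pairs = 28.
Step 3: tau = (C - D)/(n(n-1)/2) = (18 - 10)/28 = 0.285714.
Step 4: Exact two-sided p-value (enumerate n! = 40320 permutations of y under H0): p = 0.398760.
Step 5: alpha = 0.05. fail to reject H0.

tau_b = 0.2857 (C=18, D=10), p = 0.398760, fail to reject H0.


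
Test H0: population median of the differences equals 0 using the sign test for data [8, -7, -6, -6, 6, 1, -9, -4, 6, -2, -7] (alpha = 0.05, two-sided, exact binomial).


Step 1: Discard zero differences. Original n = 11; n_eff = number of nonzero differences = 11.
Nonzero differences (with sign): +8, -7, -6, -6, +6, +1, -9, -4, +6, -2, -7
Step 2: Count signs: positive = 4, negative = 7.
Step 3: Under H0: P(positive) = 0.5, so the number of positives S ~ Bin(11, 0.5).
Step 4: Two-sided exact p-value = sum of Bin(11,0.5) probabilities at or below the observed probability = 0.548828.
Step 5: alpha = 0.05. fail to reject H0.

n_eff = 11, pos = 4, neg = 7, p = 0.548828, fail to reject H0.


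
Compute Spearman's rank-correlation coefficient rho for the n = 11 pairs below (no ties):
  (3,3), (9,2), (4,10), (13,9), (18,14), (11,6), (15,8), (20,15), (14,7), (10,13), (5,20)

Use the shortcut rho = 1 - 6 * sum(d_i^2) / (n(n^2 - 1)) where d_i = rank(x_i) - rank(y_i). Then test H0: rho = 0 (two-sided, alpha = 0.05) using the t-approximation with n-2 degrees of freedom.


Step 1: Rank x and y separately (midranks; no ties here).
rank(x): 3->1, 9->4, 4->2, 13->7, 18->10, 11->6, 15->9, 20->11, 14->8, 10->5, 5->3
rank(y): 3->2, 2->1, 10->7, 9->6, 14->9, 6->3, 8->5, 15->10, 7->4, 13->8, 20->11
Step 2: d_i = R_x(i) - R_y(i); compute d_i^2.
  (1-2)^2=1, (4-1)^2=9, (2-7)^2=25, (7-6)^2=1, (10-9)^2=1, (6-3)^2=9, (9-5)^2=16, (11-10)^2=1, (8-4)^2=16, (5-8)^2=9, (3-11)^2=64
sum(d^2) = 152.
Step 3: rho = 1 - 6*152 / (11*(11^2 - 1)) = 1 - 912/1320 = 0.309091.
Step 4: Under H0, t = rho * sqrt((n-2)/(1-rho^2)) = 0.9750 ~ t(9).
Step 5: Two-sided p-value from the t-distribution with 9 df = 0.355028.
Step 6: alpha = 0.05. fail to reject H0.

rho = 0.3091, p = 0.355028, fail to reject H0 at alpha = 0.05.


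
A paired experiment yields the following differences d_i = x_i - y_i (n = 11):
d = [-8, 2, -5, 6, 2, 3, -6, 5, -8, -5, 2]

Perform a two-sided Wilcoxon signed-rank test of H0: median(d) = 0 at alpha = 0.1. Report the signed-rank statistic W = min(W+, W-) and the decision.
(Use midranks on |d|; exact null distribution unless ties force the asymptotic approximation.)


Step 1: Drop any zero differences (none here) and take |d_i|.
|d| = [8, 2, 5, 6, 2, 3, 6, 5, 8, 5, 2]
Step 2: Midrank |d_i| (ties get averaged ranks).
ranks: |8|->10.5, |2|->2, |5|->6, |6|->8.5, |2|->2, |3|->4, |6|->8.5, |5|->6, |8|->10.5, |5|->6, |2|->2
Step 3: Attach original signs; sum ranks with positive sign and with negative sign.
W+ = 2 + 8.5 + 2 + 4 + 6 + 2 = 24.5
W- = 10.5 + 6 + 8.5 + 10.5 + 6 = 41.5
(Check: W+ + W- = 66 should equal n(n+1)/2 = 66.)
Step 4: Test statistic W = min(W+, W-) = 24.5.
Step 5: Ties in |d|, so use the tie-corrected normal approximation.
        E[W] = n(n+1)/4 = 11*12/4 = 33.
        Tie groups: |d|=2 (t=3), |d|=5 (t=3), |d|=6 (t=2), |d|=8 (t=2); sum(t^3 - t) = 60.
        Var[W] = n(n+1)(2n+1)/24 - sum(t^3-t)/48 = 3036/24 - 60/48 = 125.25.
        z = (W - E[W]) / sqrt(Var[W]) = (24.5 - 33) / 11.1915 = -0.7595.
        Two-sided p = 2*Phi(z) = 0.447551.
Step 6: alpha = 0.1. fail to reject H0.

W+ = 24.5, W- = 41.5, W = min = 24.5, p = 0.447551, fail to reject H0.


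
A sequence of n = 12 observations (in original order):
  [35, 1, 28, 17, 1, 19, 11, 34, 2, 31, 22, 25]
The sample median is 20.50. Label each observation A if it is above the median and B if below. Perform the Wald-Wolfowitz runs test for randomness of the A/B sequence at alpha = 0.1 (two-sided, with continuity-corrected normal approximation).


Step 1: Compute median = 20.50; label A = above, B = below.
Labels in order: ABABBBBABAAA  (n_A = 6, n_B = 6)
Step 2: Count runs R = 7.
Step 3: Under H0 (random ordering), E[R] = 2*n_A*n_B/(n_A+n_B) + 1 = 2*6*6/12 + 1 = 7.0000.
        Var[R] = 2*n_A*n_B*(2*n_A*n_B - n_A - n_B) / ((n_A+n_B)^2 * (n_A+n_B-1)) = 4320/1584 = 2.7273.
        SD[R] = 1.6514.
Step 4: R = E[R], so z = 0 with no continuity correction.
Step 5: Two-sided p-value via normal approximation = 2*(1 - Phi(|z|)) = 1.000000.
Step 6: alpha = 0.1. fail to reject H0.

R = 7, z = 0.0000, p = 1.000000, fail to reject H0.


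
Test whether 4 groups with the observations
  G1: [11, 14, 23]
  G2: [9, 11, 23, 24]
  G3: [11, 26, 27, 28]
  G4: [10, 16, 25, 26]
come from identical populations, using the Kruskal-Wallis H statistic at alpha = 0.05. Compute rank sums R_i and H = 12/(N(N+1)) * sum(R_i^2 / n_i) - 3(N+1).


Step 1: Combine all N = 15 observations and assign midranks.
sorted (value, group, rank): (9,G2,1), (10,G4,2), (11,G1,4), (11,G2,4), (11,G3,4), (14,G1,6), (16,G4,7), (23,G1,8.5), (23,G2,8.5), (24,G2,10), (25,G4,11), (26,G3,12.5), (26,G4,12.5), (27,G3,14), (28,G3,15)
Step 2: Sum ranks within each group.
R_1 = 18.5 (n_1 = 3)
R_2 = 23.5 (n_2 = 4)
R_3 = 45.5 (n_3 = 4)
R_4 = 32.5 (n_4 = 4)
Step 3: H = 12/(N(N+1)) * sum(R_i^2/n_i) - 3(N+1)
     = 12/(15*16) * (18.5^2/3 + 23.5^2/4 + 45.5^2/4 + 32.5^2/4) - 3*16
     = 0.050000 * 1033.77 - 48
     = 3.688542.
Step 4: Ties present; correction factor C = 1 - 36/(15^3 - 15) = 0.989286. Corrected H = 3.688542 / 0.989286 = 3.728490.
Step 5: Under H0, H ~ chi^2(3); p-value = 0.292314.
Step 6: alpha = 0.05. fail to reject H0.

H = 3.7285, df = 3, p = 0.292314, fail to reject H0.


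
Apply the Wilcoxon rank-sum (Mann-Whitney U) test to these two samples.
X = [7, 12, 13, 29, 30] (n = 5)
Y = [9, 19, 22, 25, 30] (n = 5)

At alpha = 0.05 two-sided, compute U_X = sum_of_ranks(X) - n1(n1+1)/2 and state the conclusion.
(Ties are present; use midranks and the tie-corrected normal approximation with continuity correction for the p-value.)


Step 1: Combine and sort all 10 observations; assign midranks.
sorted (value, group): (7,X), (9,Y), (12,X), (13,X), (19,Y), (22,Y), (25,Y), (29,X), (30,X), (30,Y)
ranks: 7->1, 9->2, 12->3, 13->4, 19->5, 22->6, 25->7, 29->8, 30->9.5, 30->9.5
Step 2: Rank sum for X: R1 = 1 + 3 + 4 + 8 + 9.5 = 25.5.
Step 3: U_X = R1 - n1(n1+1)/2 = 25.5 - 5*6/2 = 25.5 - 15 = 10.5.
       U_Y = n1*n2 - U_X = 25 - 10.5 = 14.5.
Step 4: Ties are present, so use the tie-corrected normal approximation (with continuity correction) for the p-value.
Step 5: p-value = 0.753298; compare to alpha = 0.05. fail to reject H0.

U_X = 10.5, p = 0.753298, fail to reject H0 at alpha = 0.05.


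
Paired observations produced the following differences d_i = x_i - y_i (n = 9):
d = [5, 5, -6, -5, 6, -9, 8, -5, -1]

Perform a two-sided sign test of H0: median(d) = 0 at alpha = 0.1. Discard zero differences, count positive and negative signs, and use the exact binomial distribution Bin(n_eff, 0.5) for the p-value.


Step 1: Discard zero differences. Original n = 9; n_eff = number of nonzero differences = 9.
Nonzero differences (with sign): +5, +5, -6, -5, +6, -9, +8, -5, -1
Step 2: Count signs: positive = 4, negative = 5.
Step 3: Under H0: P(positive) = 0.5, so the number of positives S ~ Bin(9, 0.5).
Step 4: Two-sided exact p-value = sum of Bin(9,0.5) probabilities at or below the observed probability = 1.000000.
Step 5: alpha = 0.1. fail to reject H0.

n_eff = 9, pos = 4, neg = 5, p = 1.000000, fail to reject H0.


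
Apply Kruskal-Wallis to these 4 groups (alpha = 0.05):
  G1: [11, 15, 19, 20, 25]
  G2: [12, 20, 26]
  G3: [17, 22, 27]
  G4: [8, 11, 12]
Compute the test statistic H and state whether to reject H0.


Step 1: Combine all N = 14 observations and assign midranks.
sorted (value, group, rank): (8,G4,1), (11,G1,2.5), (11,G4,2.5), (12,G2,4.5), (12,G4,4.5), (15,G1,6), (17,G3,7), (19,G1,8), (20,G1,9.5), (20,G2,9.5), (22,G3,11), (25,G1,12), (26,G2,13), (27,G3,14)
Step 2: Sum ranks within each group.
R_1 = 38 (n_1 = 5)
R_2 = 27 (n_2 = 3)
R_3 = 32 (n_3 = 3)
R_4 = 8 (n_4 = 3)
Step 3: H = 12/(N(N+1)) * sum(R_i^2/n_i) - 3(N+1)
     = 12/(14*15) * (38^2/5 + 27^2/3 + 32^2/3 + 8^2/3) - 3*15
     = 0.057143 * 894.467 - 45
     = 6.112381.
Step 4: Ties present; correction factor C = 1 - 18/(14^3 - 14) = 0.993407. Corrected H = 6.112381 / 0.993407 = 6.152950.
Step 5: Under H0, H ~ chi^2(3); p-value = 0.104401.
Step 6: alpha = 0.05. fail to reject H0.

H = 6.1529, df = 3, p = 0.104401, fail to reject H0.


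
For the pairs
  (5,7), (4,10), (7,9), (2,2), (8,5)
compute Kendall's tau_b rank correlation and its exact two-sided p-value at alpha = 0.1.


Step 1: Enumerate the 10 unordered pairs (i,j) with i<j and classify each by sign(x_j-x_i) * sign(y_j-y_i).
  (1,2):dx=-1,dy=+3->D; (1,3):dx=+2,dy=+2->C; (1,4):dx=-3,dy=-5->C; (1,5):dx=+3,dy=-2->D
  (2,3):dx=+3,dy=-1->D; (2,4):dx=-2,dy=-8->C; (2,5):dx=+4,dy=-5->D; (3,4):dx=-5,dy=-7->C
  (3,5):dx=+1,dy=-4->D; (4,5):dx=+6,dy=+3->C
Step 2: C = 5, D = 5, total pairs = 10.
Step 3: tau = (C - D)/(n(n-1)/2) = (5 - 5)/10 = 0.000000.
Step 4: Exact two-sided p-value (enumerate n! = 120 permutations of y under H0): p = 1.000000.
Step 5: alpha = 0.1. fail to reject H0.

tau_b = 0.0000 (C=5, D=5), p = 1.000000, fail to reject H0.


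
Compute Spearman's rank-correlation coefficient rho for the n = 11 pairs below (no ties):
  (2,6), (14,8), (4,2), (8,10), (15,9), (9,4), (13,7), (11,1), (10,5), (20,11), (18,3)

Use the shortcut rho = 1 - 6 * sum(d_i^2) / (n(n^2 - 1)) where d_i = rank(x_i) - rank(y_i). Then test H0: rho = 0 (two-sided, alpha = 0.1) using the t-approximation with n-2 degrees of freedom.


Step 1: Rank x and y separately (midranks; no ties here).
rank(x): 2->1, 14->8, 4->2, 8->3, 15->9, 9->4, 13->7, 11->6, 10->5, 20->11, 18->10
rank(y): 6->6, 8->8, 2->2, 10->10, 9->9, 4->4, 7->7, 1->1, 5->5, 11->11, 3->3
Step 2: d_i = R_x(i) - R_y(i); compute d_i^2.
  (1-6)^2=25, (8-8)^2=0, (2-2)^2=0, (3-10)^2=49, (9-9)^2=0, (4-4)^2=0, (7-7)^2=0, (6-1)^2=25, (5-5)^2=0, (11-11)^2=0, (10-3)^2=49
sum(d^2) = 148.
Step 3: rho = 1 - 6*148 / (11*(11^2 - 1)) = 1 - 888/1320 = 0.327273.
Step 4: Under H0, t = rho * sqrt((n-2)/(1-rho^2)) = 1.0390 ~ t(9).
Step 5: Two-sided p-value from the t-distribution with 9 df = 0.325895.
Step 6: alpha = 0.1. fail to reject H0.

rho = 0.3273, p = 0.325895, fail to reject H0 at alpha = 0.1.


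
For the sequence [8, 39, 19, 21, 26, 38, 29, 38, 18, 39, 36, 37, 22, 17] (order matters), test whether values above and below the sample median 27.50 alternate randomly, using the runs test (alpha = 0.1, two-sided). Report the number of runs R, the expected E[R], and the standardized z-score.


Step 1: Compute median = 27.50; label A = above, B = below.
Labels in order: BABBBAAABAAABB  (n_A = 7, n_B = 7)
Step 2: Count runs R = 7.
Step 3: Under H0 (random ordering), E[R] = 2*n_A*n_B/(n_A+n_B) + 1 = 2*7*7/14 + 1 = 8.0000.
        Var[R] = 2*n_A*n_B*(2*n_A*n_B - n_A - n_B) / ((n_A+n_B)^2 * (n_A+n_B-1)) = 8232/2548 = 3.2308.
        SD[R] = 1.7974.
Step 4: Continuity-corrected z = (R + 0.5 - E[R]) / SD[R] = (7 + 0.5 - 8.0000) / 1.7974 = -0.2782.
Step 5: Two-sided p-value via normal approximation = 2*(1 - Phi(|z|)) = 0.780879.
Step 6: alpha = 0.1. fail to reject H0.

R = 7, z = -0.2782, p = 0.780879, fail to reject H0.
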